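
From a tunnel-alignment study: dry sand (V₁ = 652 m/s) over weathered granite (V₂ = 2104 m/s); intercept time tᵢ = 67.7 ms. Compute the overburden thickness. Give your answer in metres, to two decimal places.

23.21 m

h = tᵢ·V₁·V₂ / (2·√(V₂²−V₁²)).
√(V₂²−V₁²) = √(2104² − 652²) = 2000.4 m/s.
h = 0.0677 s × 652 × 2104 / (2 × 2000.4) = 23.21 m.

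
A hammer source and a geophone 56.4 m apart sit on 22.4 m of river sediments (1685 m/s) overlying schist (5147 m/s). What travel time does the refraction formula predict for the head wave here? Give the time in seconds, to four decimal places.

θ_c = arcsin(V₁/V₂) = arcsin(1685/5147) = 19.11°, cos θ_c = 0.9449.
Intercept time tᵢ = 2h cos θ_c / V₁ = 2·22.4·0.9449/1685 = 0.02512 s.
t = x/V₂ + tᵢ = 56.4/5147 + 0.02512 = 0.03608 s.

0.0361 s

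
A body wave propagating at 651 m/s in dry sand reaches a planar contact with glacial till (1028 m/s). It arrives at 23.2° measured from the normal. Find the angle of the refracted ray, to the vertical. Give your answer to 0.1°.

38.5°

Snell's law: sin θ₂ = (V₂/V₁)·sin θ₁ = (1028/651)·sin 23.2° = 0.6221.
θ₂ = arcsin 0.6221 = 38.47° from the normal.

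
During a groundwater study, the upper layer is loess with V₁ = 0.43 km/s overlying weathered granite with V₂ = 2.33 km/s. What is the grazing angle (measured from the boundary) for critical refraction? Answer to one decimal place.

79.4°

Critical incidence: sin θ_c = V₁/V₂ = 0.43/2.33 = 0.1845.
θ_c = arcsin 0.1845 = 10.63°.
Measured from the interface: 90° − 10.63° = 79.37°.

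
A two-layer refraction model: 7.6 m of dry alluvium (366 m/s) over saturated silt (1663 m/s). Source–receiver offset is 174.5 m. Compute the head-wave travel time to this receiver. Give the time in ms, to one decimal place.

θ_c = arcsin(V₁/V₂) = arcsin(366/1663) = 12.71°, cos θ_c = 0.9755.
Intercept time tᵢ = 2h cos θ_c / V₁ = 2·7.6·0.9755/366 = 0.04051 s.
t = x/V₂ + tᵢ = 174.5/1663 + 0.04051 = 0.14544 s.

145.4 ms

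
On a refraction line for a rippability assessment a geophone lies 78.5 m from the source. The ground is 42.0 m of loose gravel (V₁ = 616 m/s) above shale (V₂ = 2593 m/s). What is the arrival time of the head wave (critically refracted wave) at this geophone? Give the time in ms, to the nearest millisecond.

θ_c = arcsin(V₁/V₂) = arcsin(616/2593) = 13.74°, cos θ_c = 0.9714.
Intercept time tᵢ = 2h cos θ_c / V₁ = 2·42.0·0.9714/616 = 0.13246 s.
t = x/V₂ + tᵢ = 78.5/2593 + 0.13246 = 0.16273 s.

163 ms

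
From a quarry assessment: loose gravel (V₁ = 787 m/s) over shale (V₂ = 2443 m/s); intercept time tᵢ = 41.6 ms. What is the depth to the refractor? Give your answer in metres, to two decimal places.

17.29 m

θ_c = arcsin(787/2443) = 18.79°; cos θ_c = 0.9467.
tᵢ = 2h cos θ_c/V₁ ⇒ h = tᵢ·V₁/(2 cos θ_c) = 0.0416·787/(2·0.9467) = 17.29 m.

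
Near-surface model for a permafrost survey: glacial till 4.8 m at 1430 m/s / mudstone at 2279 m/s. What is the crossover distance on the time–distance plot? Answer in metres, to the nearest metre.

x_cross = 2h·√((V₂+V₁)/(V₂−V₁)).
(V₂+V₁)/(V₂−V₁) = (2279+1430)/(2279−1430) = 4.3687; √ = 2.0901.
x_cross = 2·4.8·2.0901 = 20.07 m.

20 m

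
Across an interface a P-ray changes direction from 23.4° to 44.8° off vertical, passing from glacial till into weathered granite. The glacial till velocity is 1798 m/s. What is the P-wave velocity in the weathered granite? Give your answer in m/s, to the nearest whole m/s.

3190 m/s

Snell's law: sin 23.4°/V₁ = sin 44.8°/V₂.
V₂ = V₁·sin 44.8°/sin 23.4° = 1798 × 1.7742 = 3190.08 m/s.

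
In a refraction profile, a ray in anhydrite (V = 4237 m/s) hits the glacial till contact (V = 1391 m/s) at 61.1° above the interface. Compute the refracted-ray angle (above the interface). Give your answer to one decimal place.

Convert to the normal: θ₁ = 90° − 61.1° = 28.9°.
Snell's law: sin θ₂ = (V₂/V₁)·sin θ₁ = (1391/4237)·sin 28.9° = 0.1587.
θ₂ = sin⁻¹(0.1587) = 9.13° (from vertical).
From the interface: 90° − 9.13° = 80.87°.

80.9°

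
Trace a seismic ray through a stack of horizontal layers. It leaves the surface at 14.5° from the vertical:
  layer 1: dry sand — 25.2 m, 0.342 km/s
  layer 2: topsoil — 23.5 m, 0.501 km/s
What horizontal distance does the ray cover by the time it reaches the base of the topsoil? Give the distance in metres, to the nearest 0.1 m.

15.8 m

p = sin θ₁/V₁ = sin 14.5°/0.342 = 7.3211e-01 s/km is conserved through the stack.
Layer 1: θ = 14.50°; offset = 25.2·tan 14.50° = 6.517 m.
Layer 2: sin θ = p·0.501 = 0.3668 → θ = 21.52°; offset = 23.5·tan 21.52° = 9.265 m.
Summing the layer offsets gives 15.782 m.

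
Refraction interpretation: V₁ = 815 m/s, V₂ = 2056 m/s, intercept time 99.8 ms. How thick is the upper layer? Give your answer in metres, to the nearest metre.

44 m

θ_c = arcsin(815/2056) = 23.35°; cos θ_c = 0.9181.
tᵢ = 2h cos θ_c/V₁ ⇒ h = tᵢ·V₁/(2 cos θ_c) = 0.0998·815/(2·0.9181) = 44.30 m.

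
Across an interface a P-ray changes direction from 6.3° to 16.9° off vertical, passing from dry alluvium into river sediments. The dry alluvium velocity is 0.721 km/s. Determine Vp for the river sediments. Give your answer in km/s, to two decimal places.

1.91 km/s

sin 6.3° = 0.1097; sin 16.9° = 0.2907.
V₂ = V₁·(sin θ₂/sin θ₁) = 0.721·(0.2907/0.1097) = 1.91 km/s.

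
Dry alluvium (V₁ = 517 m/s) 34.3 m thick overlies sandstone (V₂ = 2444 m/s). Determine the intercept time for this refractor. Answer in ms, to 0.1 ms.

θ_c = arcsin(V₁/V₂) = arcsin(517/2444) = 12.21°; cos θ_c = 0.9774.
tᵢ = 2h·cos θ_c / V₁ = 2·34.3·0.9774 / 517 = 0.12969 s.

129.7 ms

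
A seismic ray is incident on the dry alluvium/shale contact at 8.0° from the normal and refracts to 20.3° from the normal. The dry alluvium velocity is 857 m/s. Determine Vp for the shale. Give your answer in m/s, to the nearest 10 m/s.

2140 m/s

Snell's law: sin 8.0°/V₁ = sin 20.3°/V₂.
V₂ = V₁·sin 20.3°/sin 8.0° = 857 × 2.4928 = 2136.36 m/s.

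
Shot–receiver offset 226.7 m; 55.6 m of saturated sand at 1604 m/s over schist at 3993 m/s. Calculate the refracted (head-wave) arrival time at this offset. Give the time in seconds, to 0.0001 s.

0.1203 s

t = x/V₂ + 2h·√(V₂²−V₁²)/(V₁V₂).
√(V₂²−V₁²) = √(3993²−1604²) = 3656.7 m/s; delay term = 2·55.6·3656.7/(1604·3993) = 0.06349 s.
t = 226.7/3993 + 0.06349 = 0.12026 s.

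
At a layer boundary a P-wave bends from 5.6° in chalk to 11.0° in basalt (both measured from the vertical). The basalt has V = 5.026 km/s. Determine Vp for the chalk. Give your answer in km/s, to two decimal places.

2.57 km/s

Snell's law: sin 5.6°/V₁ = sin 11.0°/V₂.
V₁ = V₂·sin 5.6°/sin 11.0° = 5.026 × 0.5114 = 2.57 km/s.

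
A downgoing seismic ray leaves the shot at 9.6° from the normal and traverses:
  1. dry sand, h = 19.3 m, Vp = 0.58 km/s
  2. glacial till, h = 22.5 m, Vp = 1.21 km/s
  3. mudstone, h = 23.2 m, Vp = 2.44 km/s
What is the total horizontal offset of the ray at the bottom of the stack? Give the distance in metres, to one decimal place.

34.5 m

Ray parameter p = sin 9.6° / 0.58 km/s = 2.8753e-01 s/km.
Layer 1: θ = 9.60°; offset = 19.3·tan 9.60° = 3.264 m.
Layer 2: sin θ = p·1.21 = 0.3479 → θ = 20.36°; offset = 22.5·tan 20.36° = 8.350 m.
Layer 3: sin θ = p·2.44 = 0.7016 → θ = 44.55°; offset = 23.2·tan 44.55° = 22.841 m.
Summing the layer offsets gives 34.456 m.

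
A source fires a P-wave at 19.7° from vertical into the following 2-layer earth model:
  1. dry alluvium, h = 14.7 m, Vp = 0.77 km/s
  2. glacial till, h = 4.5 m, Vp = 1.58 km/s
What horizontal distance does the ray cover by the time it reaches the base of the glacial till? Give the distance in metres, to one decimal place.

9.6 m

Apply Snell's law at each interface; in layer i the horizontal offset is hᵢ·tan θᵢ.
Layer 1: θ = 19.70°; offset = 14.7·tan 19.70° = 5.263 m.
Layer 2: sin θ = 1.58·sin 19.7°/0.77 = 0.6917, θ = 43.76°; offset = 4.5·tan 43.76° = 4.310 m.
Σ offsets = 9.573 m.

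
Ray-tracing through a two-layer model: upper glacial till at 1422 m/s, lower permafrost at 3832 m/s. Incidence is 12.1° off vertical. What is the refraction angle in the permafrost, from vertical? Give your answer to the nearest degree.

34°

Snell's law: sin θ₂ = (V₂/V₁)·sin θ₁ = (3832/1422)·sin 12.1° = 0.5649.
θ₂ = arcsin 0.5649 = 34.39° from the normal.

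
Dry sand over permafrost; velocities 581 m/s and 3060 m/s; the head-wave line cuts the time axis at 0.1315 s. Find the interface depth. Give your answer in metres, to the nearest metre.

39 m

h = tᵢ·V₁·V₂ / (2·√(V₂²−V₁²)).
√(V₂²−V₁²) = √(3060² − 581²) = 3004.3 m/s.
h = 0.1315 s × 581 × 3060 / (2 × 3004.3) = 38.91 m.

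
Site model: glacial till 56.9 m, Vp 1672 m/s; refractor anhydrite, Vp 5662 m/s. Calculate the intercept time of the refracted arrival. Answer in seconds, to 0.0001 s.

0.0650 s

tᵢ = 2h·√(V₂²−V₁²)/(V₁V₂).
√(V₂²−V₁²) = √(5662²−1672²) = 5409.5 m/s.
tᵢ = 2·56.9·5409.5/(1672·5662) = 0.06503 s.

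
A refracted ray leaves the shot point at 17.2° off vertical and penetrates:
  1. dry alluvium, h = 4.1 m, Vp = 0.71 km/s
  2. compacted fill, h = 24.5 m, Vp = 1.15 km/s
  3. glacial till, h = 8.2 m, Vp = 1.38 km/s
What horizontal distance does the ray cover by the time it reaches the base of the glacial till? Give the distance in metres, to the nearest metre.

Apply Snell's law at each interface; in layer i the horizontal offset is hᵢ·tan θᵢ.
Layer 1: θ = 17.20°; offset = 4.1·tan 17.20° = 1.269 m.
Layer 2: sin θ = 1.15·sin 17.2°/0.71 = 0.4790, θ = 28.62°; offset = 24.5·tan 28.62° = 13.368 m.
Layer 3: sin θ = 1.38·sin 17.2°/0.71 = 0.5748, θ = 35.08°; offset = 8.2·tan 35.08° = 5.759 m.
Summing the layer offsets gives 20.396 m.

20 m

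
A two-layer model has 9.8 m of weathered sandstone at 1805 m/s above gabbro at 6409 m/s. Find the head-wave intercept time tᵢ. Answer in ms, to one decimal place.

tᵢ = 2h·√(V₂²−V₁²)/(V₁V₂).
√(V₂²−V₁²) = √(6409²−1805²) = 6149.6 m/s.
tᵢ = 2·9.8·6149.6/(1805·6409) = 0.01042 s.

10.4 ms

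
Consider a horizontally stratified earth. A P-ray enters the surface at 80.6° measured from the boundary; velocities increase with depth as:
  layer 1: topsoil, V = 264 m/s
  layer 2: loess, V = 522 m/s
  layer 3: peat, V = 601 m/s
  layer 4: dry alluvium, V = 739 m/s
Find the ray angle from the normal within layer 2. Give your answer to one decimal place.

18.8°

From the normal: θ₁ = 90° − 80.6° = 9.4°.
Ray parameter p = sin 9.4° / 264 = 6.1866e-04 s/m.
sin θ_2 = p·V_2 = 6.1866e-04 × 522 = 0.3229.
θ_2 = 18.84° from the vertical.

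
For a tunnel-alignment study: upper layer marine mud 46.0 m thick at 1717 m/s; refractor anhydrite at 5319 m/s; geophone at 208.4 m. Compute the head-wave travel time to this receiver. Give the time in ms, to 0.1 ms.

89.9 ms

t = x/V₂ + 2h·√(V₂²−V₁²)/(V₁V₂).
√(V₂²−V₁²) = √(5319²−1717²) = 5034.2 m/s; delay term = 2·46.0·5034.2/(1717·5319) = 0.05071 s.
t = 208.4/5319 + 0.05071 = 0.08989 s.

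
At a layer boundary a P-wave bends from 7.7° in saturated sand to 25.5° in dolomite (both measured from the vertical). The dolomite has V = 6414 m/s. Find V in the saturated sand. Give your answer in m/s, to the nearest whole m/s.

sin 7.7° = 0.1340; sin 25.5° = 0.4305.
V₁ = V₂·(sin θ₁/sin θ₂) = 6414·(0.1340/0.4305) = 1996.20 m/s.

1996 m/s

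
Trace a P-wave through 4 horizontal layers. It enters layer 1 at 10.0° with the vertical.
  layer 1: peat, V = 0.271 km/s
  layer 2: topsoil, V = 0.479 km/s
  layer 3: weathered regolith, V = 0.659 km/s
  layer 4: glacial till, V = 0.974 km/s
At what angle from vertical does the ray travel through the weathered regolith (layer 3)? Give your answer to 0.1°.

Ray parameter p = sin 10.0° / 0.271 = 6.4077e-01 s/km.
sin θ_3 = p·V_3 = 6.4077e-01 × 0.659 = 0.4223.
θ_3 = arcsin 0.4223 = 24.98°.

25.0°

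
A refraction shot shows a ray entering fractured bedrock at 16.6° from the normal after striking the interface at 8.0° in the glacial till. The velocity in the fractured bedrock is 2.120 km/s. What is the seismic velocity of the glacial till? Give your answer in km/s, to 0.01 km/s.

1.03 km/s

sin 8.0° = 0.1392; sin 16.6° = 0.2857.
V₁ = V₂·(sin θ₁/sin θ₂) = 2.120·(0.1392/0.2857) = 1.03 km/s.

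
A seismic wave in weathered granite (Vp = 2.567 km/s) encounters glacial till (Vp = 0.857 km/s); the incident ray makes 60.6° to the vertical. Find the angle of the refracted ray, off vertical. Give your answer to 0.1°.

16.9°

sin θ₁/V₁ = sin θ₂/V₂ ⇒ sin θ₂ = 0.857·sin 60.6°/2.567 = 0.857·0.8712/2.567 = 0.2909.
θ₂ = sin⁻¹(0.2909) = 16.91° (from vertical).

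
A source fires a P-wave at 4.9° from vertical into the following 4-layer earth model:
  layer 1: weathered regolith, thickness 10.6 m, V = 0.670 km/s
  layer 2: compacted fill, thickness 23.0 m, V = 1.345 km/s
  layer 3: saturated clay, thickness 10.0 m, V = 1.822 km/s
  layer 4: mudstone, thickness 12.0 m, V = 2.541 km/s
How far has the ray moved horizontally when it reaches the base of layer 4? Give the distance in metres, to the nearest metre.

Apply Snell's law at each interface; in layer i the horizontal offset is hᵢ·tan θᵢ.
Layer 1: θ = 4.90°; offset = 10.6·tan 4.90° = 0.909 m.
Layer 2: sin θ = 1.345·sin 4.9°/0.670 = 0.1715, θ = 9.87°; offset = 23.0·tan 9.87° = 4.003 m.
Layer 3: sin θ = 1.822·sin 4.9°/0.670 = 0.2323, θ = 13.43°; offset = 10.0·tan 13.43° = 2.388 m.
Layer 4: sin θ = 2.541·sin 4.9°/0.670 = 0.3239, θ = 18.90°; offset = 12.0·tan 18.90° = 4.109 m.
Σ offsets = 11.409 m.

11 m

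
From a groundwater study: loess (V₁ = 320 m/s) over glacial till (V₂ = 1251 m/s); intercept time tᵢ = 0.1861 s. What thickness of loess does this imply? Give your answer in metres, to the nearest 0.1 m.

30.8 m

θ_c = arcsin(320/1251) = 14.82°; cos θ_c = 0.9667.
tᵢ = 2h cos θ_c/V₁ ⇒ h = tᵢ·V₁/(2 cos θ_c) = 0.1861·320/(2·0.9667) = 30.80 m.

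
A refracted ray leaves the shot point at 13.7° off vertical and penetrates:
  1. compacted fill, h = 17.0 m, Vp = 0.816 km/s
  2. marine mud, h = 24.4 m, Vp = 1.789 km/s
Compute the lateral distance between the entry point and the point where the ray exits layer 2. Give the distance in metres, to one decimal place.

p = sin θ₁/V₁ = sin 13.7°/0.816 = 2.9024e-01 s/km is conserved through the stack.
Layer 1: θ = 13.70°; offset = 17.0·tan 13.70° = 4.144 m.
Layer 2: sin θ = p·1.789 = 0.5192 → θ = 31.28°; offset = 24.4·tan 31.28° = 14.825 m.
Total horizontal offset = 18.969 m.

19.0 m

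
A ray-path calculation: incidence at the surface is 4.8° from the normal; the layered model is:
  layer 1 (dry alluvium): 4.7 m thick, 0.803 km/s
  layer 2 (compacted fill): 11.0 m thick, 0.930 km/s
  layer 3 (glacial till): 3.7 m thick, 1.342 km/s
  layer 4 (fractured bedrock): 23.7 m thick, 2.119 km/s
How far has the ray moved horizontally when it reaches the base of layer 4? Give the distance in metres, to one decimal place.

Apply Snell's law at each interface; in layer i the horizontal offset is hᵢ·tan θᵢ.
Layer 1: θ = 4.80°; offset = 4.7·tan 4.80° = 0.395 m.
Layer 2: sin θ = 0.930·sin 4.8°/0.803 = 0.0969, θ = 5.56°; offset = 11.0·tan 5.56° = 1.071 m.
Layer 3: sin θ = 1.342·sin 4.8°/0.803 = 0.1398, θ = 8.04°; offset = 3.7·tan 8.04° = 0.523 m.
Layer 4: sin θ = 2.119·sin 4.8°/0.803 = 0.2208, θ = 12.76°; offset = 23.7·tan 12.76° = 5.366 m.
Total horizontal offset = 7.354 m.

7.4 m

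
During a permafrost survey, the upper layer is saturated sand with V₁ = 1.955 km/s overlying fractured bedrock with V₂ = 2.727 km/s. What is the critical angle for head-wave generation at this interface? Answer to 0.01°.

Critical incidence: sin θ_c = V₁/V₂ = 1.955/2.727 = 0.7169.
θ_c = arcsin 0.7169 = 45.80°.

45.80°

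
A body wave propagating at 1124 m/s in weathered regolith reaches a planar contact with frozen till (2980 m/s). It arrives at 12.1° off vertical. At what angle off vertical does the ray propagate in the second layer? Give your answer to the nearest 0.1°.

33.8°

sin θ₁/V₁ = sin θ₂/V₂ ⇒ sin θ₂ = 2980·sin 12.1°/1124 = 2980·0.2096/1124 = 0.5558.
θ₂ = arcsin 0.5558 = 33.76° from the normal.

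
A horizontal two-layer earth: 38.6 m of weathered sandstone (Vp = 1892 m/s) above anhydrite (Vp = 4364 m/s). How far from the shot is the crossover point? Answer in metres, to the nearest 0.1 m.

θ_c = arcsin(1892/4364) = 25.69°, so cos θ_c = 0.9011 and tᵢ = 2h cos θ_c/V₁ = 0.0368 s.
At crossover x/V₁ = x/V₂ + tᵢ ⇒ x = tᵢ/(1/V₁ − 1/V₂) = 0.03677/(5.2854e-04 − 2.2915e-04) = 122.81 m.

122.8 m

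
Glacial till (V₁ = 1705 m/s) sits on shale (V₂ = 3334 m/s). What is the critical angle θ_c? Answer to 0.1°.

30.8°

At critical incidence the refracted ray runs along the interface (θ₂ = 90°), so sin θ_c = V₁/V₂.
θ_c = arcsin(1705/3334) = arcsin 0.5114 = 30.76°.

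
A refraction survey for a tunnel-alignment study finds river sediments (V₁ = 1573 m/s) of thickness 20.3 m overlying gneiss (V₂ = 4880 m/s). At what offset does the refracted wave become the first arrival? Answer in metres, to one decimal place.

56.7 m

x_cross = 2h·√((V₂+V₁)/(V₂−V₁)).
(V₂+V₁)/(V₂−V₁) = (4880+1573)/(4880−1573) = 1.9513; √ = 1.3969.
x_cross = 2·20.3·1.3969 = 56.71 m.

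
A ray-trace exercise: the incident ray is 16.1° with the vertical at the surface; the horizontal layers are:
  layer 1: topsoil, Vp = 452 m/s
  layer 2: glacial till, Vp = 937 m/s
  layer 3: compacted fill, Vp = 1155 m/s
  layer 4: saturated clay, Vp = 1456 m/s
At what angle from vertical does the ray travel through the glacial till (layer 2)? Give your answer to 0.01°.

35.09°

Snell's law across each interface conserves sin θ / V, so sin θ_2 = V_2·sin θ₁/V₁.
sin θ_2 = 937 × sin 16.1° / 452 = 0.5749.
θ_2 = arcsin 0.5749 = 35.09°.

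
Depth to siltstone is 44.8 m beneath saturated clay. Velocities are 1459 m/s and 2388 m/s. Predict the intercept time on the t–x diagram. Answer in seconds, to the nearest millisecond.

0.049 s

tᵢ = 2h·√(V₂²−V₁²)/(V₁V₂).
√(V₂²−V₁²) = √(2388²−1459²) = 1890.5 m/s.
tᵢ = 2·44.8·1890.5/(1459·2388) = 0.04862 s.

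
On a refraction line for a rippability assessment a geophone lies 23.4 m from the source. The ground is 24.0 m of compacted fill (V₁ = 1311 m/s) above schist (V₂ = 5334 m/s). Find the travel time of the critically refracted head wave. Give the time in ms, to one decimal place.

θ_c = arcsin(V₁/V₂) = arcsin(1311/5334) = 14.23°, cos θ_c = 0.9693.
Intercept time tᵢ = 2h cos θ_c / V₁ = 2·24.0·0.9693/1311 = 0.03549 s.
t = x/V₂ + tᵢ = 23.4/5334 + 0.03549 = 0.03988 s.

39.9 ms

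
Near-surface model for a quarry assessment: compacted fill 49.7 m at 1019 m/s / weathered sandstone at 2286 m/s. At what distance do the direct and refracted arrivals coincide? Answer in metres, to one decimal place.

160.5 m

x_cross = 2h·√((V₂+V₁)/(V₂−V₁)).
(V₂+V₁)/(V₂−V₁) = (2286+1019)/(2286−1019) = 2.6085; √ = 1.6151.
x_cross = 2·49.7·1.6151 = 160.54 m.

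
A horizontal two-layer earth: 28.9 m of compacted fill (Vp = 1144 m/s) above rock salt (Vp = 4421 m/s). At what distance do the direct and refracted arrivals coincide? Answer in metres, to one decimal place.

75.3 m

x_cross = 2h·√((V₂+V₁)/(V₂−V₁)).
(V₂+V₁)/(V₂−V₁) = (4421+1144)/(4421−1144) = 1.6982; √ = 1.3031.
x_cross = 2·28.9·1.3031 = 75.32 m.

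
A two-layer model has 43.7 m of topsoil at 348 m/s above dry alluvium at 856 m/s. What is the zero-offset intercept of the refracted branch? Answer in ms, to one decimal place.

229.5 ms

θ_c = arcsin(V₁/V₂) = arcsin(348/856) = 23.99°; cos θ_c = 0.9136.
tᵢ = 2h·cos θ_c / V₁ = 2·43.7·0.9136 / 348 = 0.22946 s.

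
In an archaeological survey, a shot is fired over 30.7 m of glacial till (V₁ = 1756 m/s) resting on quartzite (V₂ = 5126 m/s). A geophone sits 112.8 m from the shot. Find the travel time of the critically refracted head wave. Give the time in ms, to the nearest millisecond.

55 ms

θ_c = arcsin(V₁/V₂) = arcsin(1756/5126) = 20.03°, cos θ_c = 0.9395.
Intercept time tᵢ = 2h cos θ_c / V₁ = 2·30.7·0.9395/1756 = 0.03285 s.
t = x/V₂ + tᵢ = 112.8/5126 + 0.03285 = 0.05486 s.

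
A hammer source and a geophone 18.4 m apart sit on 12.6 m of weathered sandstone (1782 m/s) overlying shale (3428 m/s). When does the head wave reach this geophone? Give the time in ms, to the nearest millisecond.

t = x/V₂ + 2h·√(V₂²−V₁²)/(V₁V₂).
√(V₂²−V₁²) = √(3428²−1782²) = 2928.4 m/s; delay term = 2·12.6·2928.4/(1782·3428) = 0.01208 s.
t = 18.4/3428 + 0.01208 = 0.01745 s.

17 ms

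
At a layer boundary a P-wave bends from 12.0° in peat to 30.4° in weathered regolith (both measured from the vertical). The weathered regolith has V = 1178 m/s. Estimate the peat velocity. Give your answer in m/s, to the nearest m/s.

484 m/s

Snell's law: sin 12.0°/V₁ = sin 30.4°/V₂.
V₁ = V₂·sin 12.0°/sin 30.4° = 1178 × 0.4109 = 484.00 m/s.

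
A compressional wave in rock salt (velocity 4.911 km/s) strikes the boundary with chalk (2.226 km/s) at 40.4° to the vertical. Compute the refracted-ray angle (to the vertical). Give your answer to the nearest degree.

sin θ₁/V₁ = sin θ₂/V₂ ⇒ sin θ₂ = 2.226·sin 40.4°/4.911 = 2.226·0.6481/4.911 = 0.2938.
θ₂ = sin⁻¹(0.2938) = 17.08° (from vertical).

17°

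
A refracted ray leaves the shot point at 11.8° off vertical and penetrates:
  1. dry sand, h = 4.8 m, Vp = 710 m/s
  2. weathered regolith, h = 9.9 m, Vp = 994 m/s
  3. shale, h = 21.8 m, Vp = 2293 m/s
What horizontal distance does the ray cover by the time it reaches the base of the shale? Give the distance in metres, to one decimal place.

23.1 m

p = sin θ₁/V₁ = sin 11.8°/710 = 2.8802e-04 s/m is conserved through the stack.
Layer 1: θ = 11.80°; offset = 4.8·tan 11.80° = 1.003 m.
Layer 2: sin θ = p·994 = 0.2863 → θ = 16.64°; offset = 9.9·tan 16.64° = 2.958 m.
Layer 3: sin θ = p·2293 = 0.6604 → θ = 41.33°; offset = 21.8·tan 41.33° = 19.174 m.
Summing the layer offsets gives 23.135 m.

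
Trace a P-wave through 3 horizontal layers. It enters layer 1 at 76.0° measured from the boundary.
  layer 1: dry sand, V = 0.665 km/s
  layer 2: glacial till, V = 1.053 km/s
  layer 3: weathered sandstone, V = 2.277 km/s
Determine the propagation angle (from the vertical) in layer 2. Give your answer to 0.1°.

From the normal: θ₁ = 90° − 76.0° = 14.0°.
Snell's law across each interface conserves sin θ / V, so sin θ_2 = V_2·sin θ₁/V₁.
sin θ_2 = 1.053 × sin 14.0° / 0.665 = 0.3831.
θ_2 = arcsin 0.3831 = 22.52°.

22.5°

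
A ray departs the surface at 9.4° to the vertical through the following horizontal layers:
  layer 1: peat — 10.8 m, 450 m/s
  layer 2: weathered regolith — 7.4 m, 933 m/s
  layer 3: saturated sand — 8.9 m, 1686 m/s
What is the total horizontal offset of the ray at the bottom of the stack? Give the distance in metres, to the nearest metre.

Ray parameter p = sin 9.4° / 450 m/s = 3.6295e-04 s/m.
Layer 1: θ = 9.40°; offset = 10.8·tan 9.40° = 1.788 m.
Layer 2: sin θ = p·933 = 0.3386 → θ = 19.79°; offset = 7.4·tan 19.79° = 2.663 m.
Layer 3: sin θ = p·1686 = 0.6119 → θ = 37.73°; offset = 8.9·tan 37.73° = 6.886 m.
Summing the layer offsets gives 11.337 m.

11 m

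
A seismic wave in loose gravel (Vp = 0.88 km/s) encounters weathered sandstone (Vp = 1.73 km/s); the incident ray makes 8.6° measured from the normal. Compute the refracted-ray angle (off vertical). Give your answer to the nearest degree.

sin θ₁/V₁ = sin θ₂/V₂ ⇒ sin θ₂ = 1.73·sin 8.6°/0.88 = 1.73·0.1495/0.88 = 0.2940.
θ₂ = arcsin 0.2940 = 17.10° from the normal.

17°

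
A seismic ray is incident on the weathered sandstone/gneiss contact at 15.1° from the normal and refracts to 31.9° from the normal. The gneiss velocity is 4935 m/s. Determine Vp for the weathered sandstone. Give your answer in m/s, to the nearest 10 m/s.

Snell's law: sin 15.1°/V₁ = sin 31.9°/V₂.
V₁ = V₂·sin 15.1°/sin 31.9° = 4935 × 0.4930 = 2432.81 m/s.

2430 m/s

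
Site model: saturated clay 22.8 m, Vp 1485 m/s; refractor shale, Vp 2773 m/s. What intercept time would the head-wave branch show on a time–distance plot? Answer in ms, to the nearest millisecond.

26 ms

tᵢ = 2h·√(V₂²−V₁²)/(V₁V₂).
√(V₂²−V₁²) = √(2773²−1485²) = 2341.9 m/s.
tᵢ = 2·22.8·2341.9/(1485·2773) = 0.02593 s.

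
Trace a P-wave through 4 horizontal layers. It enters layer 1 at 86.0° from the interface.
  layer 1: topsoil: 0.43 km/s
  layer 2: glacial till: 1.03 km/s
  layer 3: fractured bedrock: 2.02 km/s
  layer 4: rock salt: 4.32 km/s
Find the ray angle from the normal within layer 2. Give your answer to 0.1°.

From the normal: θ₁ = 90° − 86.0° = 4.0°.
Ray parameter p = sin 4.0° / 0.43 = 1.6222e-01 s/km.
sin θ_2 = p·V_2 = 1.6222e-01 × 1.03 = 0.1671.
θ_2 = arcsin 0.1671 = 9.62°.

9.6°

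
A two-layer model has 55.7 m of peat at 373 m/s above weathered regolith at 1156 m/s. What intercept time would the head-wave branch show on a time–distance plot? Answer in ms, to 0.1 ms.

tᵢ = 2h·√(V₂²−V₁²)/(V₁V₂).
√(V₂²−V₁²) = √(1156²−373²) = 1094.2 m/s.
tᵢ = 2·55.7·1094.2/(373·1156) = 0.28269 s.

282.7 ms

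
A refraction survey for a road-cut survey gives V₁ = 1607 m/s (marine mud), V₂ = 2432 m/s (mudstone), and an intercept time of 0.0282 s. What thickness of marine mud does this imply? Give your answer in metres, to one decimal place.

h = tᵢ·V₁·V₂ / (2·√(V₂²−V₁²)).
√(V₂²−V₁²) = √(2432² − 1607²) = 1825.4 m/s.
h = 0.0282 s × 1607 × 2432 / (2 × 1825.4) = 30.19 m.

30.2 m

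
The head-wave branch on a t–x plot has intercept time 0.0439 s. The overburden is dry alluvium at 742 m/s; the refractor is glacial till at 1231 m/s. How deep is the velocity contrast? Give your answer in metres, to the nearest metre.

h = tᵢ·V₁·V₂ / (2·√(V₂²−V₁²)).
√(V₂²−V₁²) = √(1231² − 742²) = 982.2 m/s.
h = 0.0439 s × 742 × 1231 / (2 × 982.2) = 20.41 m.

20 m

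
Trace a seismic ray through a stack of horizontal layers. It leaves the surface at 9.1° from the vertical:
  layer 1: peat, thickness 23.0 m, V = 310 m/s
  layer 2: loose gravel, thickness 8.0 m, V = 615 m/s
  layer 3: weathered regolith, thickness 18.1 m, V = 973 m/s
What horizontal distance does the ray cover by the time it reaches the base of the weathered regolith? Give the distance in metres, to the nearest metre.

17 m

Apply Snell's law at each interface; in layer i the horizontal offset is hᵢ·tan θᵢ.
Layer 1: θ = 9.10°; offset = 23.0·tan 9.10° = 3.684 m.
Layer 2: sin θ = 615·sin 9.1°/310 = 0.3138, θ = 18.29°; offset = 8.0·tan 18.29° = 2.644 m.
Layer 3: sin θ = 973·sin 9.1°/310 = 0.4964, θ = 29.76°; offset = 18.1·tan 29.76° = 10.350 m.
Σ offsets = 16.678 m.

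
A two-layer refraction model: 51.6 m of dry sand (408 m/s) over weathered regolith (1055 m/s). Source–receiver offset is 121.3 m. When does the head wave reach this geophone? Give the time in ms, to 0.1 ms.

θ_c = arcsin(V₁/V₂) = arcsin(408/1055) = 22.75°, cos θ_c = 0.9222.
Intercept time tᵢ = 2h cos θ_c / V₁ = 2·51.6·0.9222/408 = 0.23326 s.
t = x/V₂ + tᵢ = 121.3/1055 + 0.23326 = 0.34824 s.

348.2 ms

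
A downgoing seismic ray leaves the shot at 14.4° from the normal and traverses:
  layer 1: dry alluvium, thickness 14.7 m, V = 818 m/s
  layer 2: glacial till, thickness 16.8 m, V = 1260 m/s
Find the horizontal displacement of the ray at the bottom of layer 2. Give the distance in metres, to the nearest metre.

11 m

Apply Snell's law at each interface; in layer i the horizontal offset is hᵢ·tan θᵢ.
Layer 1: θ = 14.40°; offset = 14.7·tan 14.40° = 3.774 m.
Layer 2: sin θ = 1260·sin 14.4°/818 = 0.3831, θ = 22.52°; offset = 16.8·tan 22.52° = 6.967 m.
Total horizontal offset = 10.741 m.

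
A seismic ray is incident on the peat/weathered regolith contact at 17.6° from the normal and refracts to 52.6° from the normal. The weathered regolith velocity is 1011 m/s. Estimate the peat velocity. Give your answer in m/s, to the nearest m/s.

385 m/s

Snell's law: sin 17.6°/V₁ = sin 52.6°/V₂.
V₁ = V₂·sin 17.6°/sin 52.6° = 1011 × 0.3806 = 384.81 m/s.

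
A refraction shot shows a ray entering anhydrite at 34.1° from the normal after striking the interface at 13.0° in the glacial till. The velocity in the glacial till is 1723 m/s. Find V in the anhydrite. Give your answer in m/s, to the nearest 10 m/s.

4290 m/s

Snell's law: sin 13.0°/V₁ = sin 34.1°/V₂.
V₂ = V₁·sin 34.1°/sin 13.0° = 1723 × 2.4923 = 4294.18 m/s.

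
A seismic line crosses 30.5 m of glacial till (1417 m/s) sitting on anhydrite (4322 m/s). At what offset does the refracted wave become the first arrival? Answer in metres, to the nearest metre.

θ_c = arcsin(1417/4322) = 19.14°, so cos θ_c = 0.9447 and tᵢ = 2h cos θ_c/V₁ = 0.0407 s.
At crossover x/V₁ = x/V₂ + tᵢ ⇒ x = tᵢ/(1/V₁ − 1/V₂) = 0.04067/(7.0572e-04 − 2.3137e-04) = 85.74 m.

86 m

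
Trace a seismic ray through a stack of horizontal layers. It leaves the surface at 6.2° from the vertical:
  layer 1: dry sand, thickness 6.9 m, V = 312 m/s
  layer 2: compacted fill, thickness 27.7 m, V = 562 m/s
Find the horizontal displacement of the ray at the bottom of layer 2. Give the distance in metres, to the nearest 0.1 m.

6.2 m

Apply Snell's law at each interface; in layer i the horizontal offset is hᵢ·tan θᵢ.
Layer 1: θ = 6.20°; offset = 6.9·tan 6.20° = 0.750 m.
Layer 2: sin θ = 562·sin 6.2°/312 = 0.1945, θ = 11.22°; offset = 27.7·tan 11.22° = 5.494 m.
Summing the layer offsets gives 6.243 m.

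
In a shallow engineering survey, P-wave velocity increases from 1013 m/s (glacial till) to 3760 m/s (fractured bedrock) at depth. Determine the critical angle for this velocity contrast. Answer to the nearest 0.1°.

15.6°

At critical incidence the refracted ray runs along the interface (θ₂ = 90°), so sin θ_c = V₁/V₂.
θ_c = arcsin(1013/3760) = arcsin 0.2694 = 15.63°.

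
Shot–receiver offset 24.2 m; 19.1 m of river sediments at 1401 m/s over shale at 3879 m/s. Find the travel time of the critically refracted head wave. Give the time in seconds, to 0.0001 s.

0.0317 s

t = x/V₂ + 2h·√(V₂²−V₁²)/(V₁V₂).
√(V₂²−V₁²) = √(3879²−1401²) = 3617.2 m/s; delay term = 2·19.1·3617.2/(1401·3879) = 0.02543 s.
t = 24.2/3879 + 0.02543 = 0.03166 s.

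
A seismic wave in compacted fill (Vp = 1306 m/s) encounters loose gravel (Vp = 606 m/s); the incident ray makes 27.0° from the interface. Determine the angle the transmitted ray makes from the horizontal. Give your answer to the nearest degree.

66°

Angle from the normal: 90° − 27.0° = 63.0°.
sin θ₁/V₁ = sin θ₂/V₂ ⇒ sin θ₂ = 606·sin 63.0°/1306 = 606·0.8910/1306 = 0.4134.
θ₂ = arcsin 0.4134 = 24.42° from the normal.
From the interface: 90° − 24.42° = 65.58°.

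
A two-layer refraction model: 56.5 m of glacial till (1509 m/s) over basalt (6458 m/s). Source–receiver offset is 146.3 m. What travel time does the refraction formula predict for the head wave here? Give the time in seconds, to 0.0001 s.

0.0955 s

θ_c = arcsin(V₁/V₂) = arcsin(1509/6458) = 13.51°, cos θ_c = 0.9723.
Intercept time tᵢ = 2h cos θ_c / V₁ = 2·56.5·0.9723/1509 = 0.07281 s.
t = x/V₂ + tᵢ = 146.3/6458 + 0.07281 = 0.09547 s.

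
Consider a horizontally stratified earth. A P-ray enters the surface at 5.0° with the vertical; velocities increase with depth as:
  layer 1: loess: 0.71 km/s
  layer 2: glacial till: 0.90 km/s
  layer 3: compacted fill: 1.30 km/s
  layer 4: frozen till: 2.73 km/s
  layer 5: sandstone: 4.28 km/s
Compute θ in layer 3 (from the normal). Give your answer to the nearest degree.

9°

Ray parameter p = sin 5.0° / 0.71 = 1.2275e-01 s/km.
sin θ_3 = p·V_3 = 1.2275e-01 × 1.30 = 0.1596.
θ_3 = arcsin 0.1596 = 9.18°.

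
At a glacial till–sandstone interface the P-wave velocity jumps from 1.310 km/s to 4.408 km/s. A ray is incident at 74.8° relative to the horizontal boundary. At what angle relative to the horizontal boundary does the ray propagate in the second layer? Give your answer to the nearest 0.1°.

Convert to the normal: θ₁ = 90° − 74.8° = 15.2°.
sin θ₁/V₁ = sin θ₂/V₂ ⇒ sin θ₂ = 4.408·sin 15.2°/1.310 = 4.408·0.2622/1.310 = 0.8822.
θ₂ = arcsin 0.8822 = 61.91° from the normal.
From the interface: 90° − 61.91° = 28.09°.

28.1°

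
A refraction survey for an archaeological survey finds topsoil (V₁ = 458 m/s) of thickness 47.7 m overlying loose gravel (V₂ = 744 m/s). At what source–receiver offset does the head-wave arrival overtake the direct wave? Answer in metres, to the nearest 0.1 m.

195.6 m

θ_c = arcsin(458/744) = 37.99°, so cos θ_c = 0.7881 and tᵢ = 2h cos θ_c/V₁ = 0.1642 s.
At crossover x/V₁ = x/V₂ + tᵢ ⇒ x = tᵢ/(1/V₁ − 1/V₂) = 0.16415/(2.1834e-03 − 1.3441e-03) = 195.58 m.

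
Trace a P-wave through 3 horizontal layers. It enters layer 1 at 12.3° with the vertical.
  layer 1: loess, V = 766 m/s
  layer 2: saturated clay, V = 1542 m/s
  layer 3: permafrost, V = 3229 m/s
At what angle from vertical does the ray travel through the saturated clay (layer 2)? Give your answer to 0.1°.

25.4°

Snell's law across each interface conserves sin θ / V, so sin θ_2 = V_2·sin θ₁/V₁.
sin θ_2 = 1542 × sin 12.3° / 766 = 0.4288.
θ_2 = arcsin 0.4288 = 25.39°.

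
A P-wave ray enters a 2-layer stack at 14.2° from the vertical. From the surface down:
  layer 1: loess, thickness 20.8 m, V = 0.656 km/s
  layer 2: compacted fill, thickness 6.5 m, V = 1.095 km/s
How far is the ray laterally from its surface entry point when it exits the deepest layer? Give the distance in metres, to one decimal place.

Apply Snell's law at each interface; in layer i the horizontal offset is hᵢ·tan θᵢ.
Layer 1: θ = 14.20°; offset = 20.8·tan 14.20° = 5.263 m.
Layer 2: sin θ = 1.095·sin 14.2°/0.656 = 0.4095, θ = 24.17°; offset = 6.5·tan 24.17° = 2.917 m.
Σ offsets = 8.181 m.

8.2 m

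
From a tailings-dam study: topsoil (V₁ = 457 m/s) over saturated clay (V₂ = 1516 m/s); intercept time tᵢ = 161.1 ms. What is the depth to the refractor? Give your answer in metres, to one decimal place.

38.6 m

θ_c = arcsin(457/1516) = 17.54°; cos θ_c = 0.9535.
tᵢ = 2h cos θ_c/V₁ ⇒ h = tᵢ·V₁/(2 cos θ_c) = 0.1611·457/(2·0.9535) = 38.61 m.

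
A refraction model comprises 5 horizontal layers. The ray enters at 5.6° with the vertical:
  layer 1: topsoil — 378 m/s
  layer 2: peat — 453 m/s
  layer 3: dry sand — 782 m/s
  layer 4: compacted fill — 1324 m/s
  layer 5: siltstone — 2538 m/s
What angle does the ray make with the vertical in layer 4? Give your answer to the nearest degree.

20°

Snell's law across each interface conserves sin θ / V, so sin θ_4 = V_4·sin θ₁/V₁.
sin θ_4 = 1324 × sin 5.6° / 378 = 0.3418.
θ_4 = arcsin 0.3418 = 19.99°.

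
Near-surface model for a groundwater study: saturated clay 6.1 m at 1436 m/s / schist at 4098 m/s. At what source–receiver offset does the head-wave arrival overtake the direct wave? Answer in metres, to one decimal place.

θ_c = arcsin(1436/4098) = 20.51°, so cos θ_c = 0.9366 and tᵢ = 2h cos θ_c/V₁ = 0.0080 s.
At crossover x/V₁ = x/V₂ + tᵢ ⇒ x = tᵢ/(1/V₁ − 1/V₂) = 0.00796/(6.9638e-04 − 2.4402e-04) = 17.59 m.

17.6 m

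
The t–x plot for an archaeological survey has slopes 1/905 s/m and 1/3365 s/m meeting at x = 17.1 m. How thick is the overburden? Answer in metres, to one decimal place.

6.5 m

h = (x_cross/2)·√((V₂−V₁)/(V₂+V₁)).
(V₂−V₁)/(V₂+V₁) = (3365−905)/(3365+905) = 0.5761; √ = 0.7590.
h = (17.1/2)·0.7590 = 6.49 m.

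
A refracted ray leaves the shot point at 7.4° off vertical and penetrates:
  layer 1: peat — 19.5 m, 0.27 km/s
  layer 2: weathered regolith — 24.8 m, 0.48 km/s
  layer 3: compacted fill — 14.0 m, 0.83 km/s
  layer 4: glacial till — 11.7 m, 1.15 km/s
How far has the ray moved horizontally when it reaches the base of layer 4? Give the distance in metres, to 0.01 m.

22.08 m

Apply Snell's law at each interface; in layer i the horizontal offset is hᵢ·tan θᵢ.
Layer 1: θ = 7.40°; offset = 19.5·tan 7.40° = 2.5326 m.
Layer 2: sin θ = 0.48·sin 7.4°/0.27 = 0.2290, θ = 13.24°; offset = 24.8·tan 13.24° = 5.8334 m.
Layer 3: sin θ = 0.83·sin 7.4°/0.27 = 0.3959, θ = 23.32°; offset = 14.0·tan 23.32° = 6.0363 m.
Layer 4: sin θ = 1.15·sin 7.4°/0.27 = 0.5486, θ = 33.27°; offset = 11.7·tan 33.27° = 7.6765 m.
Summing the layer offsets gives 22.0788 m.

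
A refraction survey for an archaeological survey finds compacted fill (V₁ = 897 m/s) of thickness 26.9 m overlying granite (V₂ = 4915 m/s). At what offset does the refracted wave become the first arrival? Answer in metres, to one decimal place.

θ_c = arcsin(897/4915) = 10.52°, so cos θ_c = 0.9832 and tᵢ = 2h cos θ_c/V₁ = 0.0590 s.
At crossover x/V₁ = x/V₂ + tᵢ ⇒ x = tᵢ/(1/V₁ − 1/V₂) = 0.05897/(1.1148e-03 − 2.0346e-04) = 64.71 m.

64.7 m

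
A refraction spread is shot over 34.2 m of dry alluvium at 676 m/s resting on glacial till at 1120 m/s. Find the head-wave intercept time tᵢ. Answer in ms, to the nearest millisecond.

θ_c = arcsin(V₁/V₂) = arcsin(676/1120) = 37.13°; cos θ_c = 0.7973.
tᵢ = 2h·cos θ_c / V₁ = 2·34.2·0.7973 / 676 = 0.08067 s.

81 ms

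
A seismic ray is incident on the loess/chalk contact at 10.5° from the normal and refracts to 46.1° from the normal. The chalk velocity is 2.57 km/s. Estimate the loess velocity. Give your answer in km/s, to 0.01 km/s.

0.65 km/s

Snell's law: sin 10.5°/V₁ = sin 46.1°/V₂.
V₁ = V₂·sin 10.5°/sin 46.1° = 2.57 × 0.2529 = 0.65 km/s.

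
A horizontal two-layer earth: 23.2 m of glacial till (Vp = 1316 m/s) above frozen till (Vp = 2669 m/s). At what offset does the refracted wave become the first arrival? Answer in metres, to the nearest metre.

θ_c = arcsin(1316/2669) = 29.54°, so cos θ_c = 0.8700 and tᵢ = 2h cos θ_c/V₁ = 0.0307 s.
At crossover x/V₁ = x/V₂ + tᵢ ⇒ x = tᵢ/(1/V₁ − 1/V₂) = 0.03067/(7.5988e-04 − 3.7467e-04) = 79.63 m.

80 m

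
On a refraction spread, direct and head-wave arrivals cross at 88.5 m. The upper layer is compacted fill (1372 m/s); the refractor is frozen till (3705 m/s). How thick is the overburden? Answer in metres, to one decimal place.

30.0 m

h = (x_cross/2)·√((V₂−V₁)/(V₂+V₁)).
(V₂−V₁)/(V₂+V₁) = (3705−1372)/(3705+1372) = 0.4595; √ = 0.6779.
h = (88.5/2)·0.6779 = 30.00 m.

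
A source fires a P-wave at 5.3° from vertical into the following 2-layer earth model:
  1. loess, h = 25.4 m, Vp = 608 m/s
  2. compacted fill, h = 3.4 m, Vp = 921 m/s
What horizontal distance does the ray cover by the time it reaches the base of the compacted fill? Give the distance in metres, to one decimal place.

Ray parameter p = sin 5.3° / 608 m/s = 1.5193e-04 s/m.
Layer 1: θ = 5.30°; offset = 25.4·tan 5.30° = 2.356 m.
Layer 2: sin θ = p·921 = 0.1399 → θ = 8.04°; offset = 3.4·tan 8.04° = 0.480 m.
Summing the layer offsets gives 2.837 m.

2.8 m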